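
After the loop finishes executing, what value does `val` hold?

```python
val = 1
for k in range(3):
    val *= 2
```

Let's trace through this code step by step.

Initialize: val = 1
Entering loop: for k in range(3):
After iteration 1: k = 0, val = 2
After iteration 2: k = 1, val = 4
After iteration 3: k = 2, val = 8
Loop ends.

Final answer: 8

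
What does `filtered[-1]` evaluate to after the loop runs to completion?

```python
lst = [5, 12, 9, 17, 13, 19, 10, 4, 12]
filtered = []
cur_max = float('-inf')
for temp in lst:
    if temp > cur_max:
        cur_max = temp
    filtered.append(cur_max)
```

Let's trace through this code step by step.

Initialize: lst = [5, 12, 9, 17, 13, 19, 10, 4, 12]
Initialize: filtered = []
Initialize: cur_max = -inf
Entering loop: for temp in lst:
After iteration 1: temp = 5, filtered = [5], cur_max = 5
After iteration 2: temp = 12, filtered = [5, 12], cur_max = 12
After iteration 3: temp = 9, filtered = [5, 12, 12], cur_max = 12
After iteration 4: temp = 17, filtered = [5, 12, 12, 17], cur_max = 17
After iteration 5: temp = 13, filtered = [5, 12, 12, 17, 17], cur_max = 17
After iteration 6: temp = 19, filtered = [5, 12, 12, 17, 17, 19], cur_max = 19
After iteration 7: temp = 10, filtered = [5, 12, 12, 17, 17, 19, 19], cur_max = 19
After iteration 8: temp = 4, filtered = [5, 12, 12, 17, 17, 19, 19, 19], cur_max = 19
After iteration 9: temp = 12, filtered = [5, 12, 12, 17, 17, 19, 19, 19, 19], cur_max = 19
Loop ends.
filtered[-1] = 19

Final answer: 19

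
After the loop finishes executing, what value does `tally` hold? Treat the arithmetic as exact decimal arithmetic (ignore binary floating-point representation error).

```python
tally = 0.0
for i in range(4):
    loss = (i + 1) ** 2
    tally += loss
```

Let's trace through this code step by step.

Initialize: tally = 0.0
Entering loop: for i in range(4):
After iteration 1: i = 0, tally = 1.0, loss = 1
After iteration 2: i = 1, tally = 5.0, loss = 4
After iteration 3: i = 2, tally = 14.0, loss = 9
After iteration 4: i = 3, tally = 30.0, loss = 16
Loop ends.

Final answer: 30.0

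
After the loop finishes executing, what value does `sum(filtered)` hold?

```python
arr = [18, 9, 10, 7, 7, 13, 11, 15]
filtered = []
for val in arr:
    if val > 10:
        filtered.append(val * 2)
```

Let's trace through this code step by step.

Initialize: arr = [18, 9, 10, 7, 7, 13, 11, 15]
Initialize: filtered = []
Entering loop: for val in arr:
After iteration 1: val = 18, filtered = [36]
After iteration 2: val = 9, filtered = [36]
After iteration 3: val = 10, filtered = [36]
After iteration 4: val = 7, filtered = [36]
After iteration 5: val = 7, filtered = [36]
After iteration 6: val = 13, filtered = [36, 26]
After iteration 7: val = 11, filtered = [36, 26, 22]
After iteration 8: val = 15, filtered = [36, 26, 22, 30]
Loop ends.
sum(filtered) = 114

Final answer: 114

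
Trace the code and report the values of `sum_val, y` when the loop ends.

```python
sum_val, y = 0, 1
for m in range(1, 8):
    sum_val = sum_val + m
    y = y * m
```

Let's trace through this code step by step.

Initialize: sum_val = 0
Initialize: y = 1
Entering loop: for m in range(1, 8):
After iteration 1: m = 1, sum_val = 1, y = 1
After iteration 2: m = 2, sum_val = 3, y = 2
After iteration 3: m = 3, sum_val = 6, y = 6
After iteration 4: m = 4, sum_val = 10, y = 24
After iteration 5: m = 5, sum_val = 15, y = 120
After iteration 6: m = 6, sum_val = 21, y = 720
After iteration 7: m = 7, sum_val = 28, y = 5040
Loop ends.

Final answer: 28, 5040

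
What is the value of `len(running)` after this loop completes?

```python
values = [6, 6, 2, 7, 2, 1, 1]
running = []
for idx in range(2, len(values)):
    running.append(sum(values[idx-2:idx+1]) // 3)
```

Let's trace through this code step by step.

Initialize: values = [6, 6, 2, 7, 2, 1, 1]
Initialize: running = []
Entering loop: for idx in range(2, len(values)):
After iteration 1: idx = 2, running = [4]
After iteration 2: idx = 3, running = [4, 5]
After iteration 3: idx = 4, running = [4, 5, 3]
After iteration 4: idx = 5, running = [4, 5, 3, 3]
After iteration 5: idx = 6, running = [4, 5, 3, 3, 1]
Loop ends.
len(running) = 5

Final answer: 5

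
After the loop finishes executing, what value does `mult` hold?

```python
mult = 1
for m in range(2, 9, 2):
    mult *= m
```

Let's trace through this code step by step.

Initialize: mult = 1
Entering loop: for m in range(2, 9, 2):
After iteration 1: m = 2, mult = 2
After iteration 2: m = 4, mult = 8
After iteration 3: m = 6, mult = 48
After iteration 4: m = 8, mult = 384
Loop ends.

Final answer: 384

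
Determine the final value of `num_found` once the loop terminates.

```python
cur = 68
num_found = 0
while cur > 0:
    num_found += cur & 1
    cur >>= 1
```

Let's trace through this code step by step.

Initialize: cur = 68
Initialize: num_found = 0
Entering loop: while cur > 0:
After iteration 1: cur = 34, num_found = 0
After iteration 2: cur = 17, num_found = 0
After iteration 3: cur = 8, num_found = 1
After iteration 4: cur = 4, num_found = 1
After iteration 5: cur = 2, num_found = 1
After iteration 6: cur = 1, num_found = 1
After iteration 7: cur = 0, num_found = 2
Loop ends.

Final answer: 2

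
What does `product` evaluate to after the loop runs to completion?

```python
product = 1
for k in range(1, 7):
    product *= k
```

Let's trace through this code step by step.

Initialize: product = 1
Entering loop: for k in range(1, 7):
After iteration 1: k = 1, product = 1
After iteration 2: k = 2, product = 2
After iteration 3: k = 3, product = 6
After iteration 4: k = 4, product = 24
After iteration 5: k = 5, product = 120
After iteration 6: k = 6, product = 720
Loop ends.

Final answer: 720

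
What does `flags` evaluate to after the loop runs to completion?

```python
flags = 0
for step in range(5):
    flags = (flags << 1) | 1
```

Let's trace through this code step by step.

Initialize: flags = 0
Entering loop: for step in range(5):
After iteration 1: step = 0, flags = 1
After iteration 2: step = 1, flags = 3
After iteration 3: step = 2, flags = 7
After iteration 4: step = 3, flags = 15
After iteration 5: step = 4, flags = 31
Loop ends.

Final answer: 31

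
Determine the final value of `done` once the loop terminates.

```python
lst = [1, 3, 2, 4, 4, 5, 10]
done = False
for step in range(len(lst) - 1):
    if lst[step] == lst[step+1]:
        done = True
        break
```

Let's trace through this code step by step.

Initialize: lst = [1, 3, 2, 4, 4, 5, 10]
Initialize: done = False
Entering loop: for step in range(len(lst) - 1):
After iteration 1: step = 0, done = False
After iteration 2: step = 1, done = False
After iteration 3: step = 2, done = False
After iteration 4: step = 3, done = True
Loop ends.

Final answer: True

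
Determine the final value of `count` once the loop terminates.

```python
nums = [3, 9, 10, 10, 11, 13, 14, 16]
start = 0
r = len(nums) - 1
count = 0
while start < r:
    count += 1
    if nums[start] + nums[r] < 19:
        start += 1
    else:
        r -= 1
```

Let's trace through this code step by step.

Initialize: nums = [3, 9, 10, 10, 11, 13, 14, 16]
Initialize: start = 0
Initialize: r = 7
Initialize: count = 0
Entering loop: while start < r:
After iteration 1: start = 0, r = 6, count = 1
After iteration 2: start = 1, r = 6, count = 2
After iteration 3: start = 1, r = 5, count = 3
After iteration 4: start = 1, r = 4, count = 4
After iteration 5: start = 1, r = 3, count = 5
After iteration 6: start = 1, r = 2, count = 6
After iteration 7: start = 1, r = 1, count = 7
Loop ends.

Final answer: 7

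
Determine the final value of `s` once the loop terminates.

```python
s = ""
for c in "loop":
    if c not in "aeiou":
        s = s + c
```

Let's trace through this code step by step.

Initialize: s = ''
Entering loop: for c in "loop":
After iteration 1: c = 'l', s = 'l'
After iteration 2: c = 'o', s = 'l'
After iteration 3: c = 'o', s = 'l'
After iteration 4: c = 'p', s = 'lp'
Loop ends.

Final answer: 'lp'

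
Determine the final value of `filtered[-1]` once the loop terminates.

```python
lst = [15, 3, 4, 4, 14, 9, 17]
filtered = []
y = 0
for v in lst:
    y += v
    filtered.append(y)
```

Let's trace through this code step by step.

Initialize: lst = [15, 3, 4, 4, 14, 9, 17]
Initialize: filtered = []
Initialize: y = 0
Entering loop: for v in lst:
After iteration 1: v = 15, filtered = [15], y = 15
After iteration 2: v = 3, filtered = [15, 18], y = 18
After iteration 3: v = 4, filtered = [15, 18, 22], y = 22
After iteration 4: v = 4, filtered = [15, 18, 22, 26], y = 26
After iteration 5: v = 14, filtered = [15, 18, 22, 26, 40], y = 40
After iteration 6: v = 9, filtered = [15, 18, 22, 26, 40, 49], y = 49
After iteration 7: v = 17, filtered = [15, 18, 22, 26, 40, 49, 66], y = 66
Loop ends.
filtered[-1] = 66

Final answer: 66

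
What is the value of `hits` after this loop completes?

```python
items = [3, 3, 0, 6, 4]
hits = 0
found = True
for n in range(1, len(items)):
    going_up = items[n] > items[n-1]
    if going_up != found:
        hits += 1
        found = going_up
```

Let's trace through this code step by step.

Initialize: items = [3, 3, 0, 6, 4]
Initialize: hits = 0
Initialize: found = True
Entering loop: for n in range(1, len(items)):
After iteration 1: n = 1, hits = 1, found = False, going_up = False
After iteration 2: n = 2, hits = 1, found = False, going_up = False
After iteration 3: n = 3, hits = 2, found = True, going_up = True
After iteration 4: n = 4, hits = 3, found = False, going_up = False
Loop ends.

Final answer: 3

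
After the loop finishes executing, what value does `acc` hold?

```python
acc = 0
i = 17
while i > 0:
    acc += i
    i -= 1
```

Let's trace through this code step by step.

Initialize: acc = 0
Initialize: i = 17
Entering loop: while i > 0:
After iteration 1: acc = 17, i = 16
After iteration 2: acc = 33, i = 15
After iteration 3: acc = 48, i = 14
After iteration 4: acc = 62, i = 13
After iteration 5: acc = 75, i = 12
After iteration 6: acc = 87, i = 11
After iteration 7: acc = 98, i = 10
After iteration 8: acc = 108, i = 9
After iteration 9: acc = 117, i = 8
After iteration 10: acc = 125, i = 7
After iteration 11: acc = 132, i = 6
After iteration 12: acc = 138, i = 5
After iteration 13: acc = 143, i = 4
After iteration 14: acc = 147, i = 3
After iteration 15: acc = 150, i = 2
After iteration 16: acc = 152, i = 1
After iteration 17: acc = 153, i = 0
Loop ends.

Final answer: 153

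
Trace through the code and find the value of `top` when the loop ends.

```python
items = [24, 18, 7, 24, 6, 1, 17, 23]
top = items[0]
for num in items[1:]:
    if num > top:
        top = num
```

Let's trace through this code step by step.

Initialize: items = [24, 18, 7, 24, 6, 1, 17, 23]
Initialize: top = 24
Entering loop: for num in items[1:]:
After iteration 1: num = 18, top = 24
After iteration 2: num = 7, top = 24
After iteration 3: num = 24, top = 24
After iteration 4: num = 6, top = 24
After iteration 5: num = 1, top = 24
After iteration 6: num = 17, top = 24
After iteration 7: num = 23, top = 24
Loop ends.

Final answer: 24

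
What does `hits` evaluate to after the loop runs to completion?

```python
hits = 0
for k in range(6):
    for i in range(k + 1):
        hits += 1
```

Let's trace through this code step by step.

Initialize: hits = 0
Entering loop: for k in range(6):
After iteration 1: k = 0, hits = 1, i = 0
After iteration 2: k = 1, hits = 3, i = 1
After iteration 3: k = 2, hits = 6, i = 2
After iteration 4: k = 3, hits = 10, i = 3
After iteration 5: k = 4, hits = 15, i = 4
After iteration 6: k = 5, hits = 21, i = 5
Loop ends.

Final answer: 21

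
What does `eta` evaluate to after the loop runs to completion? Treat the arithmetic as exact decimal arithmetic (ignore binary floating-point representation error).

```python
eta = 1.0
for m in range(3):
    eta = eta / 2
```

Let's trace through this code step by step.

Initialize: eta = 1.0
Entering loop: for m in range(3):
After iteration 1: m = 0, eta = 0.5
After iteration 2: m = 1, eta = 0.25
After iteration 3: m = 2, eta = 0.125
Loop ends.

Final answer: 0.125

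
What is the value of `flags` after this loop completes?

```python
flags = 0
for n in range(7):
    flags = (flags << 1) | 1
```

Let's trace through this code step by step.

Initialize: flags = 0
Entering loop: for n in range(7):
After iteration 1: n = 0, flags = 1
After iteration 2: n = 1, flags = 3
After iteration 3: n = 2, flags = 7
After iteration 4: n = 3, flags = 15
After iteration 5: n = 4, flags = 31
After iteration 6: n = 5, flags = 63
After iteration 7: n = 6, flags = 127
Loop ends.

Final answer: 127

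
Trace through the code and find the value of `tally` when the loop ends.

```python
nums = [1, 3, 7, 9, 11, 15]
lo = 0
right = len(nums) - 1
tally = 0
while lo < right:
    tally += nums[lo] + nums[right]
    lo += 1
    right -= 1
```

Let's trace through this code step by step.

Initialize: nums = [1, 3, 7, 9, 11, 15]
Initialize: lo = 0
Initialize: right = 5
Initialize: tally = 0
Entering loop: while lo < right:
After iteration 1: lo = 1, right = 4, tally = 16
After iteration 2: lo = 2, right = 3, tally = 30
After iteration 3: lo = 3, right = 2, tally = 46
Loop ends.

Final answer: 46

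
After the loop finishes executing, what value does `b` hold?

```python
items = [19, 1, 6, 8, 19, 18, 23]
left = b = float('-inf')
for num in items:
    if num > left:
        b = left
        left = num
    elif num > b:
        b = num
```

Let's trace through this code step by step.

Initialize: items = [19, 1, 6, 8, 19, 18, 23]
Initialize: left = -inf
Initialize: b = -inf
Entering loop: for num in items:
After iteration 1: num = 19, left = 19, b = -inf
After iteration 2: num = 1, left = 19, b = 1
After iteration 3: num = 6, left = 19, b = 6
After iteration 4: num = 8, left = 19, b = 8
After iteration 5: num = 19, left = 19, b = 19
After iteration 6: num = 18, left = 19, b = 19
After iteration 7: num = 23, left = 23, b = 19
Loop ends.

Final answer: 19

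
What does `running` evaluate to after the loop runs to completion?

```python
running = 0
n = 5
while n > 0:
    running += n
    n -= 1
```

Let's trace through this code step by step.

Initialize: running = 0
Initialize: n = 5
Entering loop: while n > 0:
After iteration 1: running = 5, n = 4
After iteration 2: running = 9, n = 3
After iteration 3: running = 12, n = 2
After iteration 4: running = 14, n = 1
After iteration 5: running = 15, n = 0
Loop ends.

Final answer: 15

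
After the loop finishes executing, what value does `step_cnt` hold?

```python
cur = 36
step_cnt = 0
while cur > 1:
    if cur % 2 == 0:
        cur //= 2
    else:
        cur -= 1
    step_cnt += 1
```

Let's trace through this code step by step.

Initialize: cur = 36
Initialize: step_cnt = 0
Entering loop: while cur > 1:
After iteration 1: cur = 18, step_cnt = 1
After iteration 2: cur = 9, step_cnt = 2
After iteration 3: cur = 8, step_cnt = 3
After iteration 4: cur = 4, step_cnt = 4
After iteration 5: cur = 2, step_cnt = 5
After iteration 6: cur = 1, step_cnt = 6
Loop ends.

Final answer: 6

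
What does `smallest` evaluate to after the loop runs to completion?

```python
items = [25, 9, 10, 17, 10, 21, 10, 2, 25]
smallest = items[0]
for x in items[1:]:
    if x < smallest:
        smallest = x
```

Let's trace through this code step by step.

Initialize: items = [25, 9, 10, 17, 10, 21, 10, 2, 25]
Initialize: smallest = 25
Entering loop: for x in items[1:]:
After iteration 1: x = 9, smallest = 9
After iteration 2: x = 10, smallest = 9
After iteration 3: x = 17, smallest = 9
After iteration 4: x = 10, smallest = 9
After iteration 5: x = 21, smallest = 9
After iteration 6: x = 10, smallest = 9
After iteration 7: x = 2, smallest = 2
After iteration 8: x = 25, smallest = 2
Loop ends.

Final answer: 2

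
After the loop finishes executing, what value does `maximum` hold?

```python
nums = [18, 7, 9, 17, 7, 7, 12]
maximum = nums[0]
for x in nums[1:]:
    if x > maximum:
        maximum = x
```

Let's trace through this code step by step.

Initialize: nums = [18, 7, 9, 17, 7, 7, 12]
Initialize: maximum = 18
Entering loop: for x in nums[1:]:
After iteration 1: x = 7, maximum = 18
After iteration 2: x = 9, maximum = 18
After iteration 3: x = 17, maximum = 18
After iteration 4: x = 7, maximum = 18
After iteration 5: x = 7, maximum = 18
After iteration 6: x = 12, maximum = 18
Loop ends.

Final answer: 18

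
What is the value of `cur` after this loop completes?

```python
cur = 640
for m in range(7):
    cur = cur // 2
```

Let's trace through this code step by step.

Initialize: cur = 640
Entering loop: for m in range(7):
After iteration 1: m = 0, cur = 320
After iteration 2: m = 1, cur = 160
After iteration 3: m = 2, cur = 80
After iteration 4: m = 3, cur = 40
After iteration 5: m = 4, cur = 20
After iteration 6: m = 5, cur = 10
After iteration 7: m = 6, cur = 5
Loop ends.

Final answer: 5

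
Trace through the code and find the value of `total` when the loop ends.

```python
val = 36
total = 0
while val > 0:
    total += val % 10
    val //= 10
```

Let's trace through this code step by step.

Initialize: val = 36
Initialize: total = 0
Entering loop: while val > 0:
After iteration 1: val = 3, total = 6
After iteration 2: val = 0, total = 9
Loop ends.

Final answer: 9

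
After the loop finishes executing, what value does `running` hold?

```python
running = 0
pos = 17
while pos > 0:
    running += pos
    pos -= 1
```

Let's trace through this code step by step.

Initialize: running = 0
Initialize: pos = 17
Entering loop: while pos > 0:
After iteration 1: running = 17, pos = 16
After iteration 2: running = 33, pos = 15
After iteration 3: running = 48, pos = 14
After iteration 4: running = 62, pos = 13
After iteration 5: running = 75, pos = 12
After iteration 6: running = 87, pos = 11
After iteration 7: running = 98, pos = 10
After iteration 8: running = 108, pos = 9
After iteration 9: running = 117, pos = 8
After iteration 10: running = 125, pos = 7
After iteration 11: running = 132, pos = 6
After iteration 12: running = 138, pos = 5
After iteration 13: running = 143, pos = 4
After iteration 14: running = 147, pos = 3
After iteration 15: running = 150, pos = 2
After iteration 16: running = 152, pos = 1
After iteration 17: running = 153, pos = 0
Loop ends.

Final answer: 153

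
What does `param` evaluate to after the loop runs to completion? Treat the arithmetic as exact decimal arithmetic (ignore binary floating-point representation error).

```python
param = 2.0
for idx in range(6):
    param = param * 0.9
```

Let's trace through this code step by step.

Initialize: param = 2.0
Entering loop: for idx in range(6):
After iteration 1: idx = 0, param = 1.8
After iteration 2: idx = 1, param = 1.62
After iteration 3: idx = 2, param = 1.458
After iteration 4: idx = 3, param = 1.3122
After iteration 5: idx = 4, param = 1.18098
After iteration 6: idx = 5, param = 1.062882
Loop ends.

Final answer: 1.062882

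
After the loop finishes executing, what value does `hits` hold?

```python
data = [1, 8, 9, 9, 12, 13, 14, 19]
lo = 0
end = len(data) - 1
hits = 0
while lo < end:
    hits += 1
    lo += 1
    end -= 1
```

Let's trace through this code step by step.

Initialize: data = [1, 8, 9, 9, 12, 13, 14, 19]
Initialize: lo = 0
Initialize: end = 7
Initialize: hits = 0
Entering loop: while lo < end:
After iteration 1: lo = 1, end = 6, hits = 1
After iteration 2: lo = 2, end = 5, hits = 2
After iteration 3: lo = 3, end = 4, hits = 3
After iteration 4: lo = 4, end = 3, hits = 4
Loop ends.

Final answer: 4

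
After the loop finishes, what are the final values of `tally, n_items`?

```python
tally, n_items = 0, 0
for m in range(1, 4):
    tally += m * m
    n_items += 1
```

Let's trace through this code step by step.

Initialize: tally = 0
Initialize: n_items = 0
Entering loop: for m in range(1, 4):
After iteration 1: m = 1, tally = 1, n_items = 1
After iteration 2: m = 2, tally = 5, n_items = 2
After iteration 3: m = 3, tally = 14, n_items = 3
Loop ends.

Final answer: 14, 3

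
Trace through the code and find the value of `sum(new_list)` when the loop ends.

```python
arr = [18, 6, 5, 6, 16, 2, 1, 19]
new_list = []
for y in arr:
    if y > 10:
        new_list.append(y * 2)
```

Let's trace through this code step by step.

Initialize: arr = [18, 6, 5, 6, 16, 2, 1, 19]
Initialize: new_list = []
Entering loop: for y in arr:
After iteration 1: y = 18, new_list = [36]
After iteration 2: y = 6, new_list = [36]
After iteration 3: y = 5, new_list = [36]
After iteration 4: y = 6, new_list = [36]
After iteration 5: y = 16, new_list = [36, 32]
After iteration 6: y = 2, new_list = [36, 32]
After iteration 7: y = 1, new_list = [36, 32]
After iteration 8: y = 19, new_list = [36, 32, 38]
Loop ends.
sum(new_list) = 106

Final answer: 106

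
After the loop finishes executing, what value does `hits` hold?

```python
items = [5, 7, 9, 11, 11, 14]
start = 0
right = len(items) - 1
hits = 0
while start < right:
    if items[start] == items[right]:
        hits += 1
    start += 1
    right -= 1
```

Let's trace through this code step by step.

Initialize: items = [5, 7, 9, 11, 11, 14]
Initialize: start = 0
Initialize: right = 5
Initialize: hits = 0
Entering loop: while start < right:
After iteration 1: start = 1, right = 4, hits = 0
After iteration 2: start = 2, right = 3, hits = 0
After iteration 3: start = 3, right = 2, hits = 0
Loop ends.

Final answer: 0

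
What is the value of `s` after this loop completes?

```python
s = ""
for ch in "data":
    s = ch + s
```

Let's trace through this code step by step.

Initialize: s = ''
Entering loop: for ch in "data":
After iteration 1: ch = 'd', s = 'd'
After iteration 2: ch = 'a', s = 'ad'
After iteration 3: ch = 't', s = 'tad'
After iteration 4: ch = 'a', s = 'atad'
Loop ends.

Final answer: 'atad'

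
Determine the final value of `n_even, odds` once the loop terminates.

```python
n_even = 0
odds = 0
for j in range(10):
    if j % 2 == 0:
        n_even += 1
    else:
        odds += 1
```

Let's trace through this code step by step.

Initialize: n_even = 0
Initialize: odds = 0
Entering loop: for j in range(10):
After iteration 1: j = 0, n_even = 1, odds = 0
After iteration 2: j = 1, n_even = 1, odds = 1
After iteration 3: j = 2, n_even = 2, odds = 1
After iteration 4: j = 3, n_even = 2, odds = 2
After iteration 5: j = 4, n_even = 3, odds = 2
After iteration 6: j = 5, n_even = 3, odds = 3
After iteration 7: j = 6, n_even = 4, odds = 3
After iteration 8: j = 7, n_even = 4, odds = 4
After iteration 9: j = 8, n_even = 5, odds = 4
After iteration 10: j = 9, n_even = 5, odds = 5
Loop ends.

Final answer: 5, 5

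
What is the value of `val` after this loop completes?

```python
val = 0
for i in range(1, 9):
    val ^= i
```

Let's trace through this code step by step.

Initialize: val = 0
Entering loop: for i in range(1, 9):
After iteration 1: i = 1, val = 1
After iteration 2: i = 2, val = 3
After iteration 3: i = 3, val = 0
After iteration 4: i = 4, val = 4
After iteration 5: i = 5, val = 1
After iteration 6: i = 6, val = 7
After iteration 7: i = 7, val = 0
After iteration 8: i = 8, val = 8
Loop ends.

Final answer: 8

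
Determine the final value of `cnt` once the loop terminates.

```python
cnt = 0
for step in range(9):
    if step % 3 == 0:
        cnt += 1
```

Let's trace through this code step by step.

Initialize: cnt = 0
Entering loop: for step in range(9):
After iteration 1: step = 0, cnt = 1
After iteration 2: step = 1, cnt = 1
After iteration 3: step = 2, cnt = 1
After iteration 4: step = 3, cnt = 2
After iteration 5: step = 4, cnt = 2
After iteration 6: step = 5, cnt = 2
After iteration 7: step = 6, cnt = 3
After iteration 8: step = 7, cnt = 3
After iteration 9: step = 8, cnt = 3
Loop ends.

Final answer: 3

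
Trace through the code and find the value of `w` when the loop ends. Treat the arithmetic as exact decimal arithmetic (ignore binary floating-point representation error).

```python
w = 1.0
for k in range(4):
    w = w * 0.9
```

Let's trace through this code step by step.

Initialize: w = 1.0
Entering loop: for k in range(4):
After iteration 1: k = 0, w = 0.9
After iteration 2: k = 1, w = 0.81
After iteration 3: k = 2, w = 0.729
After iteration 4: k = 3, w = 0.6561
Loop ends.

Final answer: 0.6561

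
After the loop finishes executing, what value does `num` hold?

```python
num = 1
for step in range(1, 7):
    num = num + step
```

Let's trace through this code step by step.

Initialize: num = 1
Entering loop: for step in range(1, 7):
After iteration 1: step = 1, num = 2
After iteration 2: step = 2, num = 4
After iteration 3: step = 3, num = 7
After iteration 4: step = 4, num = 11
After iteration 5: step = 5, num = 16
After iteration 6: step = 6, num = 22
Loop ends.

Final answer: 22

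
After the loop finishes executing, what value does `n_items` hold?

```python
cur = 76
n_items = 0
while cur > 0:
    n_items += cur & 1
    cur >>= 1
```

Let's trace through this code step by step.

Initialize: cur = 76
Initialize: n_items = 0
Entering loop: while cur > 0:
After iteration 1: cur = 38, n_items = 0
After iteration 2: cur = 19, n_items = 0
After iteration 3: cur = 9, n_items = 1
After iteration 4: cur = 4, n_items = 2
After iteration 5: cur = 2, n_items = 2
After iteration 6: cur = 1, n_items = 2
After iteration 7: cur = 0, n_items = 3
Loop ends.

Final answer: 3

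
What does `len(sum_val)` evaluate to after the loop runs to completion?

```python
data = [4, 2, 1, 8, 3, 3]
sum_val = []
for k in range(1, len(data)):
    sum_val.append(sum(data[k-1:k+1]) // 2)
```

Let's trace through this code step by step.

Initialize: data = [4, 2, 1, 8, 3, 3]
Initialize: sum_val = []
Entering loop: for k in range(1, len(data)):
After iteration 1: k = 1, sum_val = [3]
After iteration 2: k = 2, sum_val = [3, 1]
After iteration 3: k = 3, sum_val = [3, 1, 4]
After iteration 4: k = 4, sum_val = [3, 1, 4, 5]
After iteration 5: k = 5, sum_val = [3, 1, 4, 5, 3]
Loop ends.
len(sum_val) = 5

Final answer: 5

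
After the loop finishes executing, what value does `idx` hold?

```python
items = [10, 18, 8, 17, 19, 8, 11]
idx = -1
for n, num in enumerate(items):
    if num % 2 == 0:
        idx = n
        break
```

Let's trace through this code step by step.

Initialize: items = [10, 18, 8, 17, 19, 8, 11]
Initialize: idx = -1
Entering loop: for n, num in enumerate(items):
After iteration 1: n = 0, num = 10, idx = 0
Loop ends.

Final answer: 0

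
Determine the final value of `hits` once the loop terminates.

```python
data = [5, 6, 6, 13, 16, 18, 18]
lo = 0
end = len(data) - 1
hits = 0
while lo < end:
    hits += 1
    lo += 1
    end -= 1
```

Let's trace through this code step by step.

Initialize: data = [5, 6, 6, 13, 16, 18, 18]
Initialize: lo = 0
Initialize: end = 6
Initialize: hits = 0
Entering loop: while lo < end:
After iteration 1: lo = 1, end = 5, hits = 1
After iteration 2: lo = 2, end = 4, hits = 2
After iteration 3: lo = 3, end = 3, hits = 3
Loop ends.

Final answer: 3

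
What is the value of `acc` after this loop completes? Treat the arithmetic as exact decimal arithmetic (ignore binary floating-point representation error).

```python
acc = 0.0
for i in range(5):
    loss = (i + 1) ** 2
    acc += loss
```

Let's trace through this code step by step.

Initialize: acc = 0.0
Entering loop: for i in range(5):
After iteration 1: i = 0, acc = 1.0, loss = 1
After iteration 2: i = 1, acc = 5.0, loss = 4
After iteration 3: i = 2, acc = 14.0, loss = 9
After iteration 4: i = 3, acc = 30.0, loss = 16
After iteration 5: i = 4, acc = 55.0, loss = 25
Loop ends.

Final answer: 55.0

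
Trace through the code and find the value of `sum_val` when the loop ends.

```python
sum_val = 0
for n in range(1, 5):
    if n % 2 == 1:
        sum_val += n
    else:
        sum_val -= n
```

Let's trace through this code step by step.

Initialize: sum_val = 0
Entering loop: for n in range(1, 5):
After iteration 1: n = 1, sum_val = 1
After iteration 2: n = 2, sum_val = -1
After iteration 3: n = 3, sum_val = 2
After iteration 4: n = 4, sum_val = -2
Loop ends.

Final answer: -2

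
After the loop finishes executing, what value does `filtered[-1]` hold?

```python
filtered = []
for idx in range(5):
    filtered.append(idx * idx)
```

Let's trace through this code step by step.

Initialize: filtered = []
Entering loop: for idx in range(5):
After iteration 1: idx = 0, filtered = [0]
After iteration 2: idx = 1, filtered = [0, 1]
After iteration 3: idx = 2, filtered = [0, 1, 4]
After iteration 4: idx = 3, filtered = [0, 1, 4, 9]
After iteration 5: idx = 4, filtered = [0, 1, 4, 9, 16]
Loop ends.
filtered[-1] = 16

Final answer: 16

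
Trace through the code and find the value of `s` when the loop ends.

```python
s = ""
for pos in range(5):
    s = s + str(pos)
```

Let's trace through this code step by step.

Initialize: s = ''
Entering loop: for pos in range(5):
After iteration 1: pos = 0, s = '0'
After iteration 2: pos = 1, s = '01'
After iteration 3: pos = 2, s = '012'
After iteration 4: pos = 3, s = '0123'
After iteration 5: pos = 4, s = '01234'
Loop ends.

Final answer: '01234'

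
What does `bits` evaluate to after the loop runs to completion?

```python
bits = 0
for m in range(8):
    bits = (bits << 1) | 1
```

Let's trace through this code step by step.

Initialize: bits = 0
Entering loop: for m in range(8):
After iteration 1: m = 0, bits = 1
After iteration 2: m = 1, bits = 3
After iteration 3: m = 2, bits = 7
After iteration 4: m = 3, bits = 15
After iteration 5: m = 4, bits = 31
After iteration 6: m = 5, bits = 63
After iteration 7: m = 6, bits = 127
After iteration 8: m = 7, bits = 255
Loop ends.

Final answer: 255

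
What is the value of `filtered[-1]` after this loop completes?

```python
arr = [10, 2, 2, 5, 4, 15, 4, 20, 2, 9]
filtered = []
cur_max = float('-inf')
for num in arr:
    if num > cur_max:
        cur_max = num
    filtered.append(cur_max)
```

Let's trace through this code step by step.

Initialize: arr = [10, 2, 2, 5, 4, 15, 4, 20, 2, 9]
Initialize: filtered = []
Initialize: cur_max = -inf
Entering loop: for num in arr:
After iteration 1: num = 10, filtered = [10], cur_max = 10
After iteration 2: num = 2, filtered = [10, 10], cur_max = 10
After iteration 3: num = 2, filtered = [10, 10, 10], cur_max = 10
After iteration 4: num = 5, filtered = [10, 10, 10, 10], cur_max = 10
After iteration 5: num = 4, filtered = [10, 10, 10, 10, 10], cur_max = 10
After iteration 6: num = 15, filtered = [10, 10, 10, 10, 10, 15], cur_max = 15
After iteration 7: num = 4, filtered = [10, 10, 10, 10, 10, 15, 15], cur_max = 15
After iteration 8: num = 20, filtered = [10, 10, 10, 10, 10, 15, 15, 20], cur_max = 20
After iteration 9: num = 2, filtered = [10, 10, 10, 10, 10, 15, 15, 20, 20], cur_max = 20
After iteration 10: num = 9, filtered = [10, 10, 10, 10, 10, 15, 15, 20, 20, 20], cur_max = 20
Loop ends.
filtered[-1] = 20

Final answer: 20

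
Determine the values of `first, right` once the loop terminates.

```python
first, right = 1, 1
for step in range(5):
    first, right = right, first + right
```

Let's trace through this code step by step.

Initialize: first = 1
Initialize: right = 1
Entering loop: for step in range(5):
After iteration 1: step = 0, first = 1, right = 2
After iteration 2: step = 1, first = 2, right = 3
After iteration 3: step = 2, first = 3, right = 5
After iteration 4: step = 3, first = 5, right = 8
After iteration 5: step = 4, first = 8, right = 13
Loop ends.

Final answer: 8, 13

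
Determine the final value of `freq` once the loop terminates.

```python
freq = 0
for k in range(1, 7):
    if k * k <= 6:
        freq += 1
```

Let's trace through this code step by step.

Initialize: freq = 0
Entering loop: for k in range(1, 7):
After iteration 1: k = 1, freq = 1
After iteration 2: k = 2, freq = 2
After iteration 3: k = 3, freq = 2
After iteration 4: k = 4, freq = 2
After iteration 5: k = 5, freq = 2
After iteration 6: k = 6, freq = 2
Loop ends.

Final answer: 2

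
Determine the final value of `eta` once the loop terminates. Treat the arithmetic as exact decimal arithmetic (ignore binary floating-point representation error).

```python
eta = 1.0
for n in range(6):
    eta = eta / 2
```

Let's trace through this code step by step.

Initialize: eta = 1.0
Entering loop: for n in range(6):
After iteration 1: n = 0, eta = 0.5
After iteration 2: n = 1, eta = 0.25
After iteration 3: n = 2, eta = 0.125
After iteration 4: n = 3, eta = 0.0625
After iteration 5: n = 4, eta = 0.03125
After iteration 6: n = 5, eta = 0.015625
Loop ends.

Final answer: 0.015625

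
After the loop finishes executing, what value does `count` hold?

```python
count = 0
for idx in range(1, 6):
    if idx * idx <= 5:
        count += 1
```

Let's trace through this code step by step.

Initialize: count = 0
Entering loop: for idx in range(1, 6):
After iteration 1: idx = 1, count = 1
After iteration 2: idx = 2, count = 2
After iteration 3: idx = 3, count = 2
After iteration 4: idx = 4, count = 2
After iteration 5: idx = 5, count = 2
Loop ends.

Final answer: 2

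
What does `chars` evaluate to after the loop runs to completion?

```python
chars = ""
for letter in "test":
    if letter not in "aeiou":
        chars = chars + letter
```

Let's trace through this code step by step.

Initialize: chars = ''
Entering loop: for letter in "test":
After iteration 1: letter = 't', chars = 't'
After iteration 2: letter = 'e', chars = 't'
After iteration 3: letter = 's', chars = 'ts'
After iteration 4: letter = 't', chars = 'tst'
Loop ends.

Final answer: 'tst'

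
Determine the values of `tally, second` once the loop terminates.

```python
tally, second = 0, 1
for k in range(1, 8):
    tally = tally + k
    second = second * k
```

Let's trace through this code step by step.

Initialize: tally = 0
Initialize: second = 1
Entering loop: for k in range(1, 8):
After iteration 1: k = 1, tally = 1, second = 1
After iteration 2: k = 2, tally = 3, second = 2
After iteration 3: k = 3, tally = 6, second = 6
After iteration 4: k = 4, tally = 10, second = 24
After iteration 5: k = 5, tally = 15, second = 120
After iteration 6: k = 6, tally = 21, second = 720
After iteration 7: k = 7, tally = 28, second = 5040
Loop ends.

Final answer: 28, 5040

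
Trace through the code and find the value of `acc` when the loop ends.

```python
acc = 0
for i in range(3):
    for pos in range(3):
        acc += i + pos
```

Let's trace through this code step by step.

Initialize: acc = 0
Entering loop: for i in range(3):
After iteration 1: i = 0, acc = 3
After iteration 2: i = 1, acc = 9
After iteration 3: i = 2, acc = 18
Loop ends.

Final answer: 18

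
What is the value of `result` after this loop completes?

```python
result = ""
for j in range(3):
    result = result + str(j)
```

Let's trace through this code step by step.

Initialize: result = ''
Entering loop: for j in range(3):
After iteration 1: j = 0, result = '0'
After iteration 2: j = 1, result = '01'
After iteration 3: j = 2, result = '012'
Loop ends.

Final answer: '012'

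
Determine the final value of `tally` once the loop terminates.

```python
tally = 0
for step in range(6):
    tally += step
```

Let's trace through this code step by step.

Initialize: tally = 0
Entering loop: for step in range(6):
After iteration 1: step = 0, tally = 0
After iteration 2: step = 1, tally = 1
After iteration 3: step = 2, tally = 3
After iteration 4: step = 3, tally = 6
After iteration 5: step = 4, tally = 10
After iteration 6: step = 5, tally = 15
Loop ends.

Final answer: 15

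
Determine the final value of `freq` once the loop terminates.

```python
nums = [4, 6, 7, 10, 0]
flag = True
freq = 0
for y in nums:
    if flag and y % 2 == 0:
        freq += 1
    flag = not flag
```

Let's trace through this code step by step.

Initialize: nums = [4, 6, 7, 10, 0]
Initialize: flag = True
Initialize: freq = 0
Entering loop: for y in nums:
After iteration 1: y = 4, flag = False, freq = 1
After iteration 2: y = 6, flag = True, freq = 1
After iteration 3: y = 7, flag = False, freq = 1
After iteration 4: y = 10, flag = True, freq = 1
After iteration 5: y = 0, flag = False, freq = 2
Loop ends.

Final answer: 2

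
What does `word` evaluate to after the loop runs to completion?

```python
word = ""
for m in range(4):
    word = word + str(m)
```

Let's trace through this code step by step.

Initialize: word = ''
Entering loop: for m in range(4):
After iteration 1: m = 0, word = '0'
After iteration 2: m = 1, word = '01'
After iteration 3: m = 2, word = '012'
After iteration 4: m = 3, word = '0123'
Loop ends.

Final answer: '0123'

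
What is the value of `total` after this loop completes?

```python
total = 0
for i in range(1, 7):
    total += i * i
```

Let's trace through this code step by step.

Initialize: total = 0
Entering loop: for i in range(1, 7):
After iteration 1: i = 1, total = 1
After iteration 2: i = 2, total = 5
After iteration 3: i = 3, total = 14
After iteration 4: i = 4, total = 30
After iteration 5: i = 5, total = 55
After iteration 6: i = 6, total = 91
Loop ends.

Final answer: 91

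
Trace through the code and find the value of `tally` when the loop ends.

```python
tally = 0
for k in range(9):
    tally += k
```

Let's trace through this code step by step.

Initialize: tally = 0
Entering loop: for k in range(9):
After iteration 1: k = 0, tally = 0
After iteration 2: k = 1, tally = 1
After iteration 3: k = 2, tally = 3
After iteration 4: k = 3, tally = 6
After iteration 5: k = 4, tally = 10
After iteration 6: k = 5, tally = 15
After iteration 7: k = 6, tally = 21
After iteration 8: k = 7, tally = 28
After iteration 9: k = 8, tally = 36
Loop ends.

Final answer: 36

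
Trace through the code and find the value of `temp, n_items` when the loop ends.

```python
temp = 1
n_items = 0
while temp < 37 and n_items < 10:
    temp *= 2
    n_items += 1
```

Let's trace through this code step by step.

Initialize: temp = 1
Initialize: n_items = 0
Entering loop: while temp < 37 and n_items < 10:
After iteration 1: temp = 2, n_items = 1
After iteration 2: temp = 4, n_items = 2
After iteration 3: temp = 8, n_items = 3
After iteration 4: temp = 16, n_items = 4
After iteration 5: temp = 32, n_items = 5
After iteration 6: temp = 64, n_items = 6
Loop ends.

Final answer: 64, 6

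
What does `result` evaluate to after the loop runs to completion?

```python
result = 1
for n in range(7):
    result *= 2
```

Let's trace through this code step by step.

Initialize: result = 1
Entering loop: for n in range(7):
After iteration 1: n = 0, result = 2
After iteration 2: n = 1, result = 4
After iteration 3: n = 2, result = 8
After iteration 4: n = 3, result = 16
After iteration 5: n = 4, result = 32
After iteration 6: n = 5, result = 64
After iteration 7: n = 6, result = 128
Loop ends.

Final answer: 128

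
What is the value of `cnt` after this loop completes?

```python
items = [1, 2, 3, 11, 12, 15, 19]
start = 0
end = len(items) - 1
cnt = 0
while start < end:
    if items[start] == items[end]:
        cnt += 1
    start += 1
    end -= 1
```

Let's trace through this code step by step.

Initialize: items = [1, 2, 3, 11, 12, 15, 19]
Initialize: start = 0
Initialize: end = 6
Initialize: cnt = 0
Entering loop: while start < end:
After iteration 1: start = 1, end = 5, cnt = 0
After iteration 2: start = 2, end = 4, cnt = 0
After iteration 3: start = 3, end = 3, cnt = 0
Loop ends.

Final answer: 0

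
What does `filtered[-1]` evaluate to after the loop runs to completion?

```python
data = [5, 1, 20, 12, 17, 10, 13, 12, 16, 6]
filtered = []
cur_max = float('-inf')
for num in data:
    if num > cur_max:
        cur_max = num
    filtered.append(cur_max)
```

Let's trace through this code step by step.

Initialize: data = [5, 1, 20, 12, 17, 10, 13, 12, 16, 6]
Initialize: filtered = []
Initialize: cur_max = -inf
Entering loop: for num in data:
After iteration 1: num = 5, filtered = [5], cur_max = 5
After iteration 2: num = 1, filtered = [5, 5], cur_max = 5
After iteration 3: num = 20, filtered = [5, 5, 20], cur_max = 20
After iteration 4: num = 12, filtered = [5, 5, 20, 20], cur_max = 20
After iteration 5: num = 17, filtered = [5, 5, 20, 20, 20], cur_max = 20
After iteration 6: num = 10, filtered = [5, 5, 20, 20, 20, 20], cur_max = 20
After iteration 7: num = 13, filtered = [5, 5, 20, 20, 20, 20, 20], cur_max = 20
After iteration 8: num = 12, filtered = [5, 5, 20, 20, 20, 20, 20, 20], cur_max = 20
After iteration 9: num = 16, filtered = [5, 5, 20, 20, 20, 20, 20, 20, 20], cur_max = 20
After iteration 10: num = 6, filtered = [5, 5, 20, 20, 20, 20, 20, 20, 20, 20], cur_max = 20
Loop ends.
filtered[-1] = 20

Final answer: 20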